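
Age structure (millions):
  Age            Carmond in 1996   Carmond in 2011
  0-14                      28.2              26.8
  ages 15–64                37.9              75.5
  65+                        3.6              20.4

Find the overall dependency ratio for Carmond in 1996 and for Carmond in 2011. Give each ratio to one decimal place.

Carmond in 1996: (28.2 + 3.6) / 37.9 × 100 = 31.8 / 37.9 × 100 = 83.9
Carmond in 2011: (26.8 + 20.4) / 75.5 × 100 = 47.2 / 75.5 × 100 = 62.5

Carmond in 1996: 83.9
Carmond in 2011: 62.5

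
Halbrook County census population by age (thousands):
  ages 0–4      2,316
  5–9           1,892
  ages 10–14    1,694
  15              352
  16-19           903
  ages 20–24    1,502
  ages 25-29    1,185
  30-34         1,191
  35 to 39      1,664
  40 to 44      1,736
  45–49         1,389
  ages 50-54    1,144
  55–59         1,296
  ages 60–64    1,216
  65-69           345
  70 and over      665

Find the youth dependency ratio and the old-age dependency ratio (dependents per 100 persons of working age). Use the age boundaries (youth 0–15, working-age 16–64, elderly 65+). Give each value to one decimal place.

0–15: 2,316 + 1,892 + 1,694 + 352 = 6,254
16–64: 903 + 1,502 + 1,185 + 1,191 + 1,664 + 1,736 + 1,389 + 1,144 + 1,296 + 1,216 = 13,226
65+: 345 + 665 = 1,010
Youth dependency ratio = 6,254 / 13,226 × 100 = 47.3
Old-age dependency ratio = 1,010 / 13,226 × 100 = 7.6

Youth dependency ratio: 47.3
Old-age dependency ratio: 7.6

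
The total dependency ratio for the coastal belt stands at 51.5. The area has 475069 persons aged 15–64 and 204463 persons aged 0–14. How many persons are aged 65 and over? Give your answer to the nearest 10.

Aged 65 and over: 40200

Total dependency ratio = (youth + elderly) / working-age × 100
51.5 = (204463 + E) / 475069 × 100
⇒ 40200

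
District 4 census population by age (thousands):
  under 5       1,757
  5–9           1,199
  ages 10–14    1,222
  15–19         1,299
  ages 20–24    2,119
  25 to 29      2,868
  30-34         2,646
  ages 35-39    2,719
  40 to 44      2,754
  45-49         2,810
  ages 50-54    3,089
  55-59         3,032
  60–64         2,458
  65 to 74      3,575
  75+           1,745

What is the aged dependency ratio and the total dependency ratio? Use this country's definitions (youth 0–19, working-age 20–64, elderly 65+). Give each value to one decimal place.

0–19: 1,757 + 1,199 + 1,222 + 1,299 = 5,477
20–64: 2,119 + 2,868 + 2,646 + 2,719 + 2,754 + 2,810 + 3,089 + 3,032 + 2,458 = 24,495
65+: 3,575 + 1,745 = 5,320
Old-age dependency ratio = 5,320 / 24,495 × 100 = 21.7
Total dependency ratio = (5,477 + 5,320) / 24,495 × 100 = 10,797 / 24,495 × 100 = 44.1

Old-age dependency ratio: 21.7
Total dependency ratio: 44.1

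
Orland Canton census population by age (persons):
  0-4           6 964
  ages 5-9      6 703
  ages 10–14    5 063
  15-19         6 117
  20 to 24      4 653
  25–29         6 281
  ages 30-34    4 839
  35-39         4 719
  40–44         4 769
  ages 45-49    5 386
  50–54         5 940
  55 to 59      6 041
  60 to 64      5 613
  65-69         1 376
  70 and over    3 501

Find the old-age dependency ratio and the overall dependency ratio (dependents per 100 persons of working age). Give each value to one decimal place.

0–14: 6 964 + 6 703 + 5 063 = 18 730
15–64: 6 117 + 4 653 + 6 281 + 4 839 + 4 719 + 4 769 + 5 386 + 5 940 + 6 041 + 5 613 = 54 358
65+: 1 376 + 3 501 = 4 877
Old-age dependency ratio = 4 877 / 54 358 × 100 = 9.0
Total dependency ratio = (18 730 + 4 877) / 54 358 × 100 = 23 607 / 54 358 × 100 = 43.4

Old-age dependency ratio: 9.0
Total dependency ratio: 43.4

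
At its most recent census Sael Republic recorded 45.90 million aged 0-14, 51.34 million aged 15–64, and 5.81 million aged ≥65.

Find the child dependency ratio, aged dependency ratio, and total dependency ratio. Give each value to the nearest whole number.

Youth dependency ratio = 45.90 / 51.34 × 100 = 89
Old-age dependency ratio = 5.81 / 51.34 × 100 = 11
Total dependency ratio = (45.90 + 5.81) / 51.34 × 100 = 51.71 / 51.34 × 100 = 101

Youth dependency ratio: 89
Old-age dependency ratio: 11
Total dependency ratio: 101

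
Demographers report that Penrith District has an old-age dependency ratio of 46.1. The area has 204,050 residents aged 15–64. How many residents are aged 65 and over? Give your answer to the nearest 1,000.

Old-age dependency ratio = elderly / working-age × 100
46.1 = E / 204,050 × 100
⇒ 94,000

Aged 65 and over: 94,000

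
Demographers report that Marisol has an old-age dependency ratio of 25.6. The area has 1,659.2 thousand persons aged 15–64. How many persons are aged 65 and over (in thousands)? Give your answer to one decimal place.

Old-age dependency ratio = elderly / working-age × 100
25.6 = E / 1,659.2 × 100
⇒ 424.8

Aged 65 and over: 424.8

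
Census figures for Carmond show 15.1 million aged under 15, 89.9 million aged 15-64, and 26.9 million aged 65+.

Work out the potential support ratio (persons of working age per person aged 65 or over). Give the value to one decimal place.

Potential support ratio = 89.9 / 26.9 = 3.3

Potential support ratio: 3.3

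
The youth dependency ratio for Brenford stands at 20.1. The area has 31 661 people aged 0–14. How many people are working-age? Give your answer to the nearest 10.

Youth dependency ratio = youth / working-age × 100
20.1 = 31 661 / W × 100
⇒ 157 520

Working-age: 157 520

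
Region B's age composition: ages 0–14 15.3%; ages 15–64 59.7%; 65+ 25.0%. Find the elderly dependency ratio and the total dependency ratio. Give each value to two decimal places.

Old-age dependency ratio: 41.88
Total dependency ratio: 67.50

Old-age dependency ratio = 25.0 / 59.7 × 100 = 41.88
Total dependency ratio = (15.3 + 25.0) / 59.7 × 100 = 40.3 / 59.7 × 100 = 67.50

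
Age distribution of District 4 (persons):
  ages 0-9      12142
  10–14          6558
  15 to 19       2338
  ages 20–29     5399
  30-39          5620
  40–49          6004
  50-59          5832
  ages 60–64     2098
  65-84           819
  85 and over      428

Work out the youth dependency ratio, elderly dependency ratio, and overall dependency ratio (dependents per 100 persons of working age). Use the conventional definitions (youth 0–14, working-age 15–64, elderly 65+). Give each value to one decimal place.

Youth dependency ratio: 68.5
Old-age dependency ratio: 4.6
Total dependency ratio: 73.1

0–14: 12142 + 6558 = 18700
15–64: 2338 + 5399 + 5620 + 6004 + 5832 + 2098 = 27291
65+: 819 + 428 = 1247
Youth dependency ratio = 18700 / 27291 × 100 = 68.5
Old-age dependency ratio = 1247 / 27291 × 100 = 4.6
Total dependency ratio = (18700 + 1247) / 27291 × 100 = 19947 / 27291 × 100 = 73.1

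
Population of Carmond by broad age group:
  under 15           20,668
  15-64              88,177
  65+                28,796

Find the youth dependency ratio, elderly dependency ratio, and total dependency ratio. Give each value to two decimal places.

Youth dependency ratio: 23.44
Old-age dependency ratio: 32.66
Total dependency ratio: 56.10

Youth dependency ratio = 20,668 / 88,177 × 100 = 23.44
Old-age dependency ratio = 28,796 / 88,177 × 100 = 32.66
Total dependency ratio = (20,668 + 28,796) / 88,177 × 100 = 49,464 / 88,177 × 100 = 56.10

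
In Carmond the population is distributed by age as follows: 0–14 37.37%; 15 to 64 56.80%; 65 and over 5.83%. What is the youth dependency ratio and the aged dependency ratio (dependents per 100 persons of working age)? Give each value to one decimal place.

Youth dependency ratio = 37.37 / 56.80 × 100 = 65.8
Old-age dependency ratio = 5.83 / 56.80 × 100 = 10.3

Youth dependency ratio: 65.8
Old-age dependency ratio: 10.3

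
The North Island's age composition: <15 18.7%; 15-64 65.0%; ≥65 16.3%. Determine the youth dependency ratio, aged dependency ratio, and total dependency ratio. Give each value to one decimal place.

Youth dependency ratio = 18.7 / 65.0 × 100 = 28.8
Old-age dependency ratio = 16.3 / 65.0 × 100 = 25.1
Total dependency ratio = (18.7 + 16.3) / 65.0 × 100 = 35.0 / 65.0 × 100 = 53.8

Youth dependency ratio: 28.8
Old-age dependency ratio: 25.1
Total dependency ratio: 53.8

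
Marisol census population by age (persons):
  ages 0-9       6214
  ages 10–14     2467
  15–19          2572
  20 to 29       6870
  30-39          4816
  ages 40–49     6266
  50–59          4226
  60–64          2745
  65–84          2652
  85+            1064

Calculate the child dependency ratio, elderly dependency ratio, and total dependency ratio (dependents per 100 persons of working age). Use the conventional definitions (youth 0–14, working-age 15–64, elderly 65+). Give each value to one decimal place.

Youth dependency ratio: 31.6
Old-age dependency ratio: 13.5
Total dependency ratio: 45.1

0–14: 6214 + 2467 = 8681
15–64: 2572 + 6870 + 4816 + 6266 + 4226 + 2745 = 27495
65+: 2652 + 1064 = 3716
Youth dependency ratio = 8681 / 27495 × 100 = 31.6
Old-age dependency ratio = 3716 / 27495 × 100 = 13.5
Total dependency ratio = (8681 + 3716) / 27495 × 100 = 12397 / 27495 × 100 = 45.1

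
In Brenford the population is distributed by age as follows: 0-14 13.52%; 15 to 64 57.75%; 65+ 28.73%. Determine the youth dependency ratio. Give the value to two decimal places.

Youth dependency ratio = 13.52 / 57.75 × 100 = 23.41

Youth dependency ratio: 23.41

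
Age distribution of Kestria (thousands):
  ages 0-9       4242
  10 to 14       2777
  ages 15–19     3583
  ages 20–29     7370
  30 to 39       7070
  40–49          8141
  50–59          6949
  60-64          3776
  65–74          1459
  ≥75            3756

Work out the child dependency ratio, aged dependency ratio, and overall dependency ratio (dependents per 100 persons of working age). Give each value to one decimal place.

Youth dependency ratio: 19.0
Old-age dependency ratio: 14.1
Total dependency ratio: 33.2

0–14: 4242 + 2777 = 7019
15–64: 3583 + 7370 + 7070 + 8141 + 6949 + 3776 = 36889
65+: 1459 + 3756 = 5215
Youth dependency ratio = 7019 / 36889 × 100 = 19.0
Old-age dependency ratio = 5215 / 36889 × 100 = 14.1
Total dependency ratio = (7019 + 5215) / 36889 × 100 = 12234 / 36889 × 100 = 33.2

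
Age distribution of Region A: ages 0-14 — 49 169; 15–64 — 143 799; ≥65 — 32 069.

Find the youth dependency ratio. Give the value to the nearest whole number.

Youth dependency ratio = 49 169 / 143 799 × 100 = 34

Youth dependency ratio: 34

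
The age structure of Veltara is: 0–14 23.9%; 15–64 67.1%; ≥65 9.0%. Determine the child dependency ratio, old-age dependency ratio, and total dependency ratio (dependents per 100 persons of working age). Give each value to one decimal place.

Youth dependency ratio: 35.6
Old-age dependency ratio: 13.4
Total dependency ratio: 49.0

Youth dependency ratio = 23.9 / 67.1 × 100 = 35.6
Old-age dependency ratio = 9.0 / 67.1 × 100 = 13.4
Total dependency ratio = (23.9 + 9.0) / 67.1 × 100 = 32.9 / 67.1 × 100 = 49.0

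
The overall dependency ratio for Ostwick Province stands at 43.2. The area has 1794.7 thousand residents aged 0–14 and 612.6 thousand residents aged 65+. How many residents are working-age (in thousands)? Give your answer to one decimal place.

Total dependency ratio = (youth + elderly) / working-age × 100
43.2 = (1794.7 + 612.6) / W × 100
⇒ 5572.5

Working-age: 5572.5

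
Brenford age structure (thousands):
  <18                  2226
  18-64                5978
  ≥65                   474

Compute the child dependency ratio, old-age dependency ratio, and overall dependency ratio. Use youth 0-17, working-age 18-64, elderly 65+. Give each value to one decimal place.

Youth dependency ratio = 2226 / 5978 × 100 = 37.2
Old-age dependency ratio = 474 / 5978 × 100 = 7.9
Total dependency ratio = (2226 + 474) / 5978 × 100 = 2700 / 5978 × 100 = 45.2

Youth dependency ratio: 37.2
Old-age dependency ratio: 7.9
Total dependency ratio: 45.2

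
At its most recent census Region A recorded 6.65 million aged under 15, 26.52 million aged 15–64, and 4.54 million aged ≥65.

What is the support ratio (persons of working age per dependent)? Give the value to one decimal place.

Support ratio = 26.52 / (6.65 + 4.54) = 26.52 / 11.19 = 2.4

Support ratio: 2.4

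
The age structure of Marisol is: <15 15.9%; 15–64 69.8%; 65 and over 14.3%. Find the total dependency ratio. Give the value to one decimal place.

Total dependency ratio = (15.9 + 14.3) / 69.8 × 100 = 30.2 / 69.8 × 100 = 43.3

Total dependency ratio: 43.3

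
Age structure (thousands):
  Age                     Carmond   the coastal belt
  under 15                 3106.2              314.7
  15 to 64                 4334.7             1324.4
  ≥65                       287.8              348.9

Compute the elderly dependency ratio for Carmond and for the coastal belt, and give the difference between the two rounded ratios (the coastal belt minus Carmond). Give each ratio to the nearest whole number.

Carmond: 7
the coastal belt: 26
Difference: +19

Carmond: 287.8 / 4334.7 × 100 = 7
the coastal belt: 348.9 / 1324.4 × 100 = 26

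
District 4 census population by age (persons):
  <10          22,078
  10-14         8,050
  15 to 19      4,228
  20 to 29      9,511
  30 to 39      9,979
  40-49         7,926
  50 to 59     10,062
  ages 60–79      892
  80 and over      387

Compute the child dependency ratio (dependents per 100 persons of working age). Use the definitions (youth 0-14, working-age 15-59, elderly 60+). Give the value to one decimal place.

0–14: 22,078 + 8,050 = 30,128
15–59: 4,228 + 9,511 + 9,979 + 7,926 + 10,062 = 41,706
60+: 892 + 387 = 1,279
Youth dependency ratio = 30,128 / 41,706 × 100 = 72.2

Youth dependency ratio: 72.2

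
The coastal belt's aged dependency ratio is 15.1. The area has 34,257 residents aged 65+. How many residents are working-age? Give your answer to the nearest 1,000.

Old-age dependency ratio = elderly / working-age × 100
15.1 = 34,257 / W × 100
⇒ 227,000

Working-age: 227,000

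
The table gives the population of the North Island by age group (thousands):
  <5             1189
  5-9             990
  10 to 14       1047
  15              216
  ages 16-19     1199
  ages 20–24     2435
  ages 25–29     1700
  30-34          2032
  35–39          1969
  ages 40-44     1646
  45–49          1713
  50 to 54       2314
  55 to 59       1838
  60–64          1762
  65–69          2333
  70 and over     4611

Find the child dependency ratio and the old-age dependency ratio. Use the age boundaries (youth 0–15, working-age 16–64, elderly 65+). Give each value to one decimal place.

0–15: 1189 + 990 + 1047 + 216 = 3442
16–64: 1199 + 2435 + 1700 + 2032 + 1969 + 1646 + 1713 + 2314 + 1838 + 1762 = 18608
65+: 2333 + 4611 = 6944
Youth dependency ratio = 3442 / 18608 × 100 = 18.5
Old-age dependency ratio = 6944 / 18608 × 100 = 37.3

Youth dependency ratio: 18.5
Old-age dependency ratio: 37.3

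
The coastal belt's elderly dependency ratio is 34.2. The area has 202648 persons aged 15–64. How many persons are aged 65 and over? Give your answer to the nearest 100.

Aged 65 and over: 69300

Old-age dependency ratio = elderly / working-age × 100
34.2 = E / 202648 × 100
⇒ 69300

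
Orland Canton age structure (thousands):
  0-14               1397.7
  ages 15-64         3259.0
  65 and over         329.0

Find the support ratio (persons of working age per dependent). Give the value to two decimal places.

Support ratio: 1.89

Support ratio = 3259.0 / (1397.7 + 329.0) = 3259.0 / 1726.7 = 1.89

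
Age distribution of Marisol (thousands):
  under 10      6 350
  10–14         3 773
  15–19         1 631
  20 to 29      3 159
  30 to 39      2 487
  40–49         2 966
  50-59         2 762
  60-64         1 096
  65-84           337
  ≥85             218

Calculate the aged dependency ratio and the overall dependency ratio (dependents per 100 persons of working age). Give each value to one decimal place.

0–14: 6 350 + 3 773 = 10 123
15–64: 1 631 + 3 159 + 2 487 + 2 966 + 2 762 + 1 096 = 14 101
65+: 337 + 218 = 555
Old-age dependency ratio = 555 / 14 101 × 100 = 3.9
Total dependency ratio = (10 123 + 555) / 14 101 × 100 = 10 678 / 14 101 × 100 = 75.7

Old-age dependency ratio: 3.9
Total dependency ratio: 75.7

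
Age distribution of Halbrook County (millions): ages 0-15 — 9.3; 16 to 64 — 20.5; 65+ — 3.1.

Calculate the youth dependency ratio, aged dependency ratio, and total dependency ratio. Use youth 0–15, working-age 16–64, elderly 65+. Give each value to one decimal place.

Youth dependency ratio: 45.4
Old-age dependency ratio: 15.1
Total dependency ratio: 60.5

Youth dependency ratio = 9.3 / 20.5 × 100 = 45.4
Old-age dependency ratio = 3.1 / 20.5 × 100 = 15.1
Total dependency ratio = (9.3 + 3.1) / 20.5 × 100 = 12.4 / 20.5 × 100 = 60.5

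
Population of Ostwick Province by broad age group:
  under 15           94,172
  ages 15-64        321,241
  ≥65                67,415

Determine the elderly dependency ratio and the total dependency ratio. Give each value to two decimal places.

Old-age dependency ratio = 67,415 / 321,241 × 100 = 20.99
Total dependency ratio = (94,172 + 67,415) / 321,241 × 100 = 161,587 / 321,241 × 100 = 50.30

Old-age dependency ratio: 20.99
Total dependency ratio: 50.30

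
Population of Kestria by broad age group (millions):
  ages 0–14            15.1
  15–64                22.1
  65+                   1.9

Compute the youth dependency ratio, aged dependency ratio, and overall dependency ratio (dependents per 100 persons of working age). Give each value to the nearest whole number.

Youth dependency ratio = 15.1 / 22.1 × 100 = 68
Old-age dependency ratio = 1.9 / 22.1 × 100 = 9
Total dependency ratio = (15.1 + 1.9) / 22.1 × 100 = 17.0 / 22.1 × 100 = 77

Youth dependency ratio: 68
Old-age dependency ratio: 9
Total dependency ratio: 77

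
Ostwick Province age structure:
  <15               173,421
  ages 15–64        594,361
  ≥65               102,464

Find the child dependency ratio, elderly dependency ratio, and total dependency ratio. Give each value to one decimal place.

Youth dependency ratio: 29.2
Old-age dependency ratio: 17.2
Total dependency ratio: 46.4

Youth dependency ratio = 173,421 / 594,361 × 100 = 29.2
Old-age dependency ratio = 102,464 / 594,361 × 100 = 17.2
Total dependency ratio = (173,421 + 102,464) / 594,361 × 100 = 275,885 / 594,361 × 100 = 46.4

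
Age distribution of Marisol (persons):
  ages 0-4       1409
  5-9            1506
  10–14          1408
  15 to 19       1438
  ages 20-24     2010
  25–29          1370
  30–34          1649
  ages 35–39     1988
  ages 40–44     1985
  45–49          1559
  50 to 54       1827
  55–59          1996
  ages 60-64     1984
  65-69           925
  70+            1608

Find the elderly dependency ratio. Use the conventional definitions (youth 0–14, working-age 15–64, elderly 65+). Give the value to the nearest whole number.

0–14: 1409 + 1506 + 1408 = 4323
15–64: 1438 + 2010 + 1370 + 1649 + 1988 + 1985 + 1559 + 1827 + 1996 + 1984 = 17806
65+: 925 + 1608 = 2533
Old-age dependency ratio = 2533 / 17806 × 100 = 14

Old-age dependency ratio: 14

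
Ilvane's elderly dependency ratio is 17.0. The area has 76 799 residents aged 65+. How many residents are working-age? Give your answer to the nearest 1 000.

Old-age dependency ratio = elderly / working-age × 100
17.0 = 76 799 / W × 100
⇒ 452 000

Working-age: 452 000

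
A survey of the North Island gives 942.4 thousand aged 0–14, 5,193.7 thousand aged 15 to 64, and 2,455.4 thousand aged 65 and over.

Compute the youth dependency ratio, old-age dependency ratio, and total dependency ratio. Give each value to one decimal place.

Youth dependency ratio: 18.1
Old-age dependency ratio: 47.3
Total dependency ratio: 65.4

Youth dependency ratio = 942.4 / 5,193.7 × 100 = 18.1
Old-age dependency ratio = 2,455.4 / 5,193.7 × 100 = 47.3
Total dependency ratio = (942.4 + 2,455.4) / 5,193.7 × 100 = 3,397.8 / 5,193.7 × 100 = 65.4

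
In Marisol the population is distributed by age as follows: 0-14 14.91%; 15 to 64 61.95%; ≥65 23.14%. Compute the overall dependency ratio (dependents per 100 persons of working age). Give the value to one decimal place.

Total dependency ratio = (14.91 + 23.14) / 61.95 × 100 = 38.05 / 61.95 × 100 = 61.4

Total dependency ratio: 61.4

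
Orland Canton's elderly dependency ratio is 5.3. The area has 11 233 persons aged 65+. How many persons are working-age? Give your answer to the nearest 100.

Old-age dependency ratio = elderly / working-age × 100
5.3 = 11 233 / W × 100
⇒ 211 900

Working-age: 211 900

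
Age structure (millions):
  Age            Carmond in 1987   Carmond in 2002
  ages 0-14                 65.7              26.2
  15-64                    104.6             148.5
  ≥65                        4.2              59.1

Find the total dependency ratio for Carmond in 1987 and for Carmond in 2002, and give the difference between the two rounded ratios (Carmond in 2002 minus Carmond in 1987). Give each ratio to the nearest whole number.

Carmond in 1987: (65.7 + 4.2) / 104.6 × 100 = 69.9 / 104.6 × 100 = 67
Carmond in 2002: (26.2 + 59.1) / 148.5 × 100 = 85.3 / 148.5 × 100 = 57

Carmond in 1987: 67
Carmond in 2002: 57
Difference: -10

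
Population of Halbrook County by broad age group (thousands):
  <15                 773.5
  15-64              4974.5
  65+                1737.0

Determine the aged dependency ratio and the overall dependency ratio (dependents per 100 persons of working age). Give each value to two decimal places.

Old-age dependency ratio: 34.92
Total dependency ratio: 50.47

Old-age dependency ratio = 1737.0 / 4974.5 × 100 = 34.92
Total dependency ratio = (773.5 + 1737.0) / 4974.5 × 100 = 2510.5 / 4974.5 × 100 = 50.47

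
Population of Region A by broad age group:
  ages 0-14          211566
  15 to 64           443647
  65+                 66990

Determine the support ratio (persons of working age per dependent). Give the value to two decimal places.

Support ratio: 1.59

Support ratio = 443647 / (211566 + 66990) = 443647 / 278556 = 1.59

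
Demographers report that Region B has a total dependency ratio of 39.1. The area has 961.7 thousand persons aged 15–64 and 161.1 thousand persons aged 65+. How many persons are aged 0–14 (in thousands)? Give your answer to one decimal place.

Aged 0–14: 214.9

Total dependency ratio = (youth + elderly) / working-age × 100
39.1 = (Y + 161.1) / 961.7 × 100
⇒ 214.9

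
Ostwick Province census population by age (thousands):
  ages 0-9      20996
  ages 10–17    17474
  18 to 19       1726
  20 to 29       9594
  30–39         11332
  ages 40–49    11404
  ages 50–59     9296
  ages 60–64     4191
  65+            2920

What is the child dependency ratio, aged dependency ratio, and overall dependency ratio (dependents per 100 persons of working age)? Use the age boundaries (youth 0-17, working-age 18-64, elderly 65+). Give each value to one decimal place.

Youth dependency ratio: 80.9
Old-age dependency ratio: 6.1
Total dependency ratio: 87.1

0–17: 20996 + 17474 = 38470
18–64: 1726 + 9594 + 11332 + 11404 + 9296 + 4191 = 47543
65+: 2920
Youth dependency ratio = 38470 / 47543 × 100 = 80.9
Old-age dependency ratio = 2920 / 47543 × 100 = 6.1
Total dependency ratio = (38470 + 2920) / 47543 × 100 = 41390 / 47543 × 100 = 87.1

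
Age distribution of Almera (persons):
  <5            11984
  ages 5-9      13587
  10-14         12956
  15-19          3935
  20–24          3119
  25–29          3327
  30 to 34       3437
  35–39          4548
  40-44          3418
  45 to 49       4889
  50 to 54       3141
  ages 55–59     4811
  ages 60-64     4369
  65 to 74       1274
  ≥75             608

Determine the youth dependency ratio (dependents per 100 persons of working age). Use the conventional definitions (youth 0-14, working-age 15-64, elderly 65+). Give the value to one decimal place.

0–14: 11984 + 13587 + 12956 = 38527
15–64: 3935 + 3119 + 3327 + 3437 + 4548 + 3418 + 4889 + 3141 + 4811 + 4369 = 38994
65+: 1274 + 608 = 1882
Youth dependency ratio = 38527 / 38994 × 100 = 98.8

Youth dependency ratio: 98.8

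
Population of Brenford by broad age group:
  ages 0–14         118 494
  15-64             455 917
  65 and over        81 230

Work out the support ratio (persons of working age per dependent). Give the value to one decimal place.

Support ratio = 455 917 / (118 494 + 81 230) = 455 917 / 199 724 = 2.3

Support ratio: 2.3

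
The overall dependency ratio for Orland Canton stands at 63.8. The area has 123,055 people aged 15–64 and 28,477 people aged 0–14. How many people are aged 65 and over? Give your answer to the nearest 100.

Aged 65 and over: 50,000

Total dependency ratio = (youth + elderly) / working-age × 100
63.8 = (28,477 + E) / 123,055 × 100
⇒ 50,000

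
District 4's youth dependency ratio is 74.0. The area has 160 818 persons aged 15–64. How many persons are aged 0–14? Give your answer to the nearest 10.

Youth dependency ratio = youth / working-age × 100
74.0 = Y / 160 818 × 100
⇒ 119 010

Aged 0–14: 119 010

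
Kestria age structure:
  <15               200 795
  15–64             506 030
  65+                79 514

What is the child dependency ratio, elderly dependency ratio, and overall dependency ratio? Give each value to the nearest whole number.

Youth dependency ratio = 200 795 / 506 030 × 100 = 40
Old-age dependency ratio = 79 514 / 506 030 × 100 = 16
Total dependency ratio = (200 795 + 79 514) / 506 030 × 100 = 280 309 / 506 030 × 100 = 55

Youth dependency ratio: 40
Old-age dependency ratio: 16
Total dependency ratio: 55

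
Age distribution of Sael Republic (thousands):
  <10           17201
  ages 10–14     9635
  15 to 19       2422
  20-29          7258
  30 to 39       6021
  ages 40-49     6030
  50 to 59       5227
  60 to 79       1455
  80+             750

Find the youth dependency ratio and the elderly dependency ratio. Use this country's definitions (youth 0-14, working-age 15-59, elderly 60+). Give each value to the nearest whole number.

Youth dependency ratio: 100
Old-age dependency ratio: 8

0–14: 17201 + 9635 = 26836
15–59: 2422 + 7258 + 6021 + 6030 + 5227 = 26958
60+: 1455 + 750 = 2205
Youth dependency ratio = 26836 / 26958 × 100 = 100
Old-age dependency ratio = 2205 / 26958 × 100 = 8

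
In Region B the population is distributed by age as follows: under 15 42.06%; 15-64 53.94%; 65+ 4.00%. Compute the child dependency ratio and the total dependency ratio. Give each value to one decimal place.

Youth dependency ratio = 42.06 / 53.94 × 100 = 78.0
Total dependency ratio = (42.06 + 4.00) / 53.94 × 100 = 46.06 / 53.94 × 100 = 85.4

Youth dependency ratio: 78.0
Total dependency ratio: 85.4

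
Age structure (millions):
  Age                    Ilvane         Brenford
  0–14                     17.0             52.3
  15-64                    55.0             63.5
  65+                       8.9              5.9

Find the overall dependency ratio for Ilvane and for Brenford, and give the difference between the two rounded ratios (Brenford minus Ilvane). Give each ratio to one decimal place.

Ilvane: 47.1
Brenford: 91.7
Difference: +44.6

Ilvane: (17.0 + 8.9) / 55.0 × 100 = 25.9 / 55.0 × 100 = 47.1
Brenford: (52.3 + 5.9) / 63.5 × 100 = 58.2 / 63.5 × 100 = 91.7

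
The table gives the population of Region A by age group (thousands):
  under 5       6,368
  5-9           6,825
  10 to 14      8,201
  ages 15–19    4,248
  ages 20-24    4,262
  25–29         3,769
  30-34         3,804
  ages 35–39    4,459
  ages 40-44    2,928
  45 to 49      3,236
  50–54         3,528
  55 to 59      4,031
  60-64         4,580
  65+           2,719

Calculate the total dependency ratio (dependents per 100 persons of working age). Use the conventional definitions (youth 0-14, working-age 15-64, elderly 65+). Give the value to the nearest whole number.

0–14: 6,368 + 6,825 + 8,201 = 21,394
15–64: 4,248 + 4,262 + 3,769 + 3,804 + 4,459 + 2,928 + 3,236 + 3,528 + 4,031 + 4,580 = 38,845
65+: 2,719
Total dependency ratio = (21,394 + 2,719) / 38,845 × 100 = 24,113 / 38,845 × 100 = 62

Total dependency ratio: 62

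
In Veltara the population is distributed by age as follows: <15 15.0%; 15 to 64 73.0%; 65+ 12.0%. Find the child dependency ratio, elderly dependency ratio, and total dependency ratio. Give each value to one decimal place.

Youth dependency ratio: 20.5
Old-age dependency ratio: 16.4
Total dependency ratio: 37.0

Youth dependency ratio = 15.0 / 73.0 × 100 = 20.5
Old-age dependency ratio = 12.0 / 73.0 × 100 = 16.4
Total dependency ratio = (15.0 + 12.0) / 73.0 × 100 = 27.0 / 73.0 × 100 = 37.0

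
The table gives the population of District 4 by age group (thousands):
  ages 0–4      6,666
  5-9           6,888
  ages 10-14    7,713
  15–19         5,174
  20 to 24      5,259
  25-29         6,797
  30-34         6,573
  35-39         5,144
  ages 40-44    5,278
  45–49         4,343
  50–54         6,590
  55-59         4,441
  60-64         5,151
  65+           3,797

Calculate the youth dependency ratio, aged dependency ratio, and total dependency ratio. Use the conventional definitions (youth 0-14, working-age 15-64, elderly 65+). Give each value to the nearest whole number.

Youth dependency ratio: 39
Old-age dependency ratio: 7
Total dependency ratio: 46

0–14: 6,666 + 6,888 + 7,713 = 21,267
15–64: 5,174 + 5,259 + 6,797 + 6,573 + 5,144 + 5,278 + 4,343 + 6,590 + 4,441 + 5,151 = 54,750
65+: 3,797
Youth dependency ratio = 21,267 / 54,750 × 100 = 39
Old-age dependency ratio = 3,797 / 54,750 × 100 = 7
Total dependency ratio = (21,267 + 3,797) / 54,750 × 100 = 25,064 / 54,750 × 100 = 46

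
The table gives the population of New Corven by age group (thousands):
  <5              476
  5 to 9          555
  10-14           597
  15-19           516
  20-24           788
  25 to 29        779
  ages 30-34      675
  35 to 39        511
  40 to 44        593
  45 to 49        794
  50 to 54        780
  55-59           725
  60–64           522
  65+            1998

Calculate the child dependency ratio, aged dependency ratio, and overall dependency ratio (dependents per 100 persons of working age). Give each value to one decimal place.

Youth dependency ratio: 24.4
Old-age dependency ratio: 29.9
Total dependency ratio: 54.3

0–14: 476 + 555 + 597 = 1628
15–64: 516 + 788 + 779 + 675 + 511 + 593 + 794 + 780 + 725 + 522 = 6683
65+: 1998
Youth dependency ratio = 1628 / 6683 × 100 = 24.4
Old-age dependency ratio = 1998 / 6683 × 100 = 29.9
Total dependency ratio = (1628 + 1998) / 6683 × 100 = 3626 / 6683 × 100 = 54.3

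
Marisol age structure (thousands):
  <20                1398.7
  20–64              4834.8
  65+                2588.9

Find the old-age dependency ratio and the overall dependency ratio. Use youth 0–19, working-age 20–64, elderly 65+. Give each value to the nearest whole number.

Old-age dependency ratio: 54
Total dependency ratio: 82

Old-age dependency ratio = 2588.9 / 4834.8 × 100 = 54
Total dependency ratio = (1398.7 + 2588.9) / 4834.8 × 100 = 3987.6 / 4834.8 × 100 = 82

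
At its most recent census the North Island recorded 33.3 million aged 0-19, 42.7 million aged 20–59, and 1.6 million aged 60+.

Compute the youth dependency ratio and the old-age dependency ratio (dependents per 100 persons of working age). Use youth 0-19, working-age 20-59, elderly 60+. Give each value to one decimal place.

Youth dependency ratio: 78.0
Old-age dependency ratio: 3.7

Youth dependency ratio = 33.3 / 42.7 × 100 = 78.0
Old-age dependency ratio = 1.6 / 42.7 × 100 = 3.7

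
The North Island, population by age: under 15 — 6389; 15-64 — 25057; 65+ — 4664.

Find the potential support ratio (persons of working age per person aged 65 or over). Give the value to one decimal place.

Potential support ratio: 5.4

Potential support ratio = 25057 / 4664 = 5.4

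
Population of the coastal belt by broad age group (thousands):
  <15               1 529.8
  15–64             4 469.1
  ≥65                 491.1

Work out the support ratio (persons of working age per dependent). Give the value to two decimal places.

Support ratio: 2.21

Support ratio = 4 469.1 / (1 529.8 + 491.1) = 4 469.1 / 2 020.9 = 2.21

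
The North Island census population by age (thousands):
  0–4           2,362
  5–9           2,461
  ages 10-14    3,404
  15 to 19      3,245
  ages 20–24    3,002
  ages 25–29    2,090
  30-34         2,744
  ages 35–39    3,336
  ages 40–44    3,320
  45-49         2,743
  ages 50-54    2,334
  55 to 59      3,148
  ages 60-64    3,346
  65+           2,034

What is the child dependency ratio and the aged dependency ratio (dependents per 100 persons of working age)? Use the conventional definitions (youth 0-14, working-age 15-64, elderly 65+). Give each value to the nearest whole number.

Youth dependency ratio: 28
Old-age dependency ratio: 7

0–14: 2,362 + 2,461 + 3,404 = 8,227
15–64: 3,245 + 3,002 + 2,090 + 2,744 + 3,336 + 3,320 + 2,743 + 2,334 + 3,148 + 3,346 = 29,308
65+: 2,034
Youth dependency ratio = 8,227 / 29,308 × 100 = 28
Old-age dependency ratio = 2,034 / 29,308 × 100 = 7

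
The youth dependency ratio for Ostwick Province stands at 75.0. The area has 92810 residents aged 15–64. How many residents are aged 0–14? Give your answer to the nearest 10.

Youth dependency ratio = youth / working-age × 100
75.0 = Y / 92810 × 100
⇒ 69610

Aged 0–14: 69610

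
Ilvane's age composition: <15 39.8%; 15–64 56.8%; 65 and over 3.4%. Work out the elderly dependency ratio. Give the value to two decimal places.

Old-age dependency ratio = 3.4 / 56.8 × 100 = 5.99

Old-age dependency ratio: 5.99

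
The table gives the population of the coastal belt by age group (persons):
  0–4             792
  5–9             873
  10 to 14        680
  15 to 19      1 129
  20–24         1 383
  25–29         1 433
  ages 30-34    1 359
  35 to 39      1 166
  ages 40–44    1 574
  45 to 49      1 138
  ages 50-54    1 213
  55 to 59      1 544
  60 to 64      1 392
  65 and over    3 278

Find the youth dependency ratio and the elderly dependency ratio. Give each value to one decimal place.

0–14: 792 + 873 + 680 = 2 345
15–64: 1 129 + 1 383 + 1 433 + 1 359 + 1 166 + 1 574 + 1 138 + 1 213 + 1 544 + 1 392 = 13 331
65+: 3 278
Youth dependency ratio = 2 345 / 13 331 × 100 = 17.6
Old-age dependency ratio = 3 278 / 13 331 × 100 = 24.6

Youth dependency ratio: 17.6
Old-age dependency ratio: 24.6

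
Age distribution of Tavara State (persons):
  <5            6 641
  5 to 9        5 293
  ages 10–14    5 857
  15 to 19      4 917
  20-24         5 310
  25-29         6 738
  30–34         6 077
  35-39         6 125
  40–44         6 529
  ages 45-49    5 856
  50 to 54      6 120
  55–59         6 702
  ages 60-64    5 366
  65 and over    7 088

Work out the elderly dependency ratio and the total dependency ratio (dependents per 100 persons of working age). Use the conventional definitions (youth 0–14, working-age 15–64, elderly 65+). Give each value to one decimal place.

0–14: 6 641 + 5 293 + 5 857 = 17 791
15–64: 4 917 + 5 310 + 6 738 + 6 077 + 6 125 + 6 529 + 5 856 + 6 120 + 6 702 + 5 366 = 59 740
65+: 7 088
Old-age dependency ratio = 7 088 / 59 740 × 100 = 11.9
Total dependency ratio = (17 791 + 7 088) / 59 740 × 100 = 24 879 / 59 740 × 100 = 41.6

Old-age dependency ratio: 11.9
Total dependency ratio: 41.6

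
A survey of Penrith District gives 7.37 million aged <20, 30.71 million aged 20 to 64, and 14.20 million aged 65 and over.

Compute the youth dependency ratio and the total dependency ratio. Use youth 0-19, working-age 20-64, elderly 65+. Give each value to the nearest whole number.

Youth dependency ratio: 24
Total dependency ratio: 70

Youth dependency ratio = 7.37 / 30.71 × 100 = 24
Total dependency ratio = (7.37 + 14.20) / 30.71 × 100 = 21.57 / 30.71 × 100 = 70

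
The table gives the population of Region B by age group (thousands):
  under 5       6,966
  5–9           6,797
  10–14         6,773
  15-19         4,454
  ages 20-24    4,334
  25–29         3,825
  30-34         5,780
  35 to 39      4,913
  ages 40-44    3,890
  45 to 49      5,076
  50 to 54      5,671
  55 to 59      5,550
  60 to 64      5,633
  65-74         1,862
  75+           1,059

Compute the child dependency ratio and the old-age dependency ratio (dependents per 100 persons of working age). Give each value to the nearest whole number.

0–14: 6,966 + 6,797 + 6,773 = 20,536
15–64: 4,454 + 4,334 + 3,825 + 5,780 + 4,913 + 3,890 + 5,076 + 5,671 + 5,550 + 5,633 = 49,126
65+: 1,862 + 1,059 = 2,921
Youth dependency ratio = 20,536 / 49,126 × 100 = 42
Old-age dependency ratio = 2,921 / 49,126 × 100 = 6

Youth dependency ratio: 42
Old-age dependency ratio: 6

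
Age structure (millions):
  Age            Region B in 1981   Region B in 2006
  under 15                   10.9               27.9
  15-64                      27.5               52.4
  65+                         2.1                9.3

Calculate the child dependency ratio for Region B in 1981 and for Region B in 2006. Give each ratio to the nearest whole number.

Region B in 1981: 40
Region B in 2006: 53

Region B in 1981: 10.9 / 27.5 × 100 = 40
Region B in 2006: 27.9 / 52.4 × 100 = 53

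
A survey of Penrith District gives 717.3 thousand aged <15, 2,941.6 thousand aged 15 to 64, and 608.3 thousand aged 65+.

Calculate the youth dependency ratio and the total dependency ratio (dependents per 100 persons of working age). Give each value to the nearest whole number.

Youth dependency ratio: 24
Total dependency ratio: 45

Youth dependency ratio = 717.3 / 2,941.6 × 100 = 24
Total dependency ratio = (717.3 + 608.3) / 2,941.6 × 100 = 1,325.6 / 2,941.6 × 100 = 45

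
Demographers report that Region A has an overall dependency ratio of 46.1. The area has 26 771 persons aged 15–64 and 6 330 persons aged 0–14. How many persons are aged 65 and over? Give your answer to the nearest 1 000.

Aged 65 and over: 6 000

Total dependency ratio = (youth + elderly) / working-age × 100
46.1 = (6 330 + E) / 26 771 × 100
⇒ 6 000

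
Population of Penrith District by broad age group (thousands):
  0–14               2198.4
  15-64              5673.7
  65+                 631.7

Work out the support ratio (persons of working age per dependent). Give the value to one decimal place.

Support ratio: 2.0

Support ratio = 5673.7 / (2198.4 + 631.7) = 5673.7 / 2830.1 = 2.0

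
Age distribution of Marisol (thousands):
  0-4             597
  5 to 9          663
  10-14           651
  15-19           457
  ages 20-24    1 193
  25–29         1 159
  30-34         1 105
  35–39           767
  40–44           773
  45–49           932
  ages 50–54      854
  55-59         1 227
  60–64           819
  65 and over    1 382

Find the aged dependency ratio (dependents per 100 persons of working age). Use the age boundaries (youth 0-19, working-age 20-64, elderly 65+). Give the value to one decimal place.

Old-age dependency ratio: 15.7

0–19: 597 + 663 + 651 + 457 = 2 368
20–64: 1 193 + 1 159 + 1 105 + 767 + 773 + 932 + 854 + 1 227 + 819 = 8 829
65+: 1 382
Old-age dependency ratio = 1 382 / 8 829 × 100 = 15.7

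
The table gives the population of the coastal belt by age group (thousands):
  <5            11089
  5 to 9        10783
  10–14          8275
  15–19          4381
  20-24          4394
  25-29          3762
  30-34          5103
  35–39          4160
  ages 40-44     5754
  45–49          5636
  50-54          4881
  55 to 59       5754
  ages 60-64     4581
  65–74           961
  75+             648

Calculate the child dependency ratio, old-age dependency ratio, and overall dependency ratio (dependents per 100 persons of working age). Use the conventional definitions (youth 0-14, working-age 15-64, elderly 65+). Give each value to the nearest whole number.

Youth dependency ratio: 62
Old-age dependency ratio: 3
Total dependency ratio: 66

0–14: 11089 + 10783 + 8275 = 30147
15–64: 4381 + 4394 + 3762 + 5103 + 4160 + 5754 + 5636 + 4881 + 5754 + 4581 = 48406
65+: 961 + 648 = 1609
Youth dependency ratio = 30147 / 48406 × 100 = 62
Old-age dependency ratio = 1609 / 48406 × 100 = 3
Total dependency ratio = (30147 + 1609) / 48406 × 100 = 31756 / 48406 × 100 = 66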